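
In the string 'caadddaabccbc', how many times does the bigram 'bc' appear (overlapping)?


Scanning 'caadddaabccbc' for bigram 'bc':
  Position 0: 'ca' -> no
  Position 1: 'aa' -> no
  Position 2: 'ad' -> no
  Position 3: 'dd' -> no
  Position 4: 'dd' -> no
  Position 5: 'da' -> no
  Position 6: 'aa' -> no
  Position 7: 'ab' -> no
  Position 8: 'bc' -> MATCH
  Position 9: 'cc' -> no
  Position 10: 'cb' -> no
  Position 11: 'bc' -> MATCH
Total matches: 2

2


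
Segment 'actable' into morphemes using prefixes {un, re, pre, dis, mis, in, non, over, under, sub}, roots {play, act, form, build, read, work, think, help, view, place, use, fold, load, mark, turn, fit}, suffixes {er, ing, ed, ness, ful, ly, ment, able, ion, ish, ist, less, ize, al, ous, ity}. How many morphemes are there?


Segmenting 'actable' against the inventory:
  'act' -> root (morpheme 1)
  'able' -> suffix (morpheme 2)
Total morphemes: 2

2


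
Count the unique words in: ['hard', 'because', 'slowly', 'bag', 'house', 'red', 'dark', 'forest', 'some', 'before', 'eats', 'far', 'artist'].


Listing all tokens and tracking unique types:
  Token 1: 'hard' -> NEW (unique so far: 1)
  Token 2: 'because' -> NEW (unique so far: 2)
  Token 3: 'slowly' -> NEW (unique so far: 3)
  Token 4: 'bag' -> NEW (unique so far: 4)
  Token 5: 'house' -> NEW (unique so far: 5)
  Token 6: 'red' -> NEW (unique so far: 6)
  Token 7: 'dark' -> NEW (unique so far: 7)
  Token 8: 'forest' -> NEW (unique so far: 8)
  Token 9: 'some' -> NEW (unique so far: 9)
  Token 10: 'before' -> NEW (unique so far: 10)
  Token 11: 'eats' -> NEW (unique so far: 11)
  Token 12: 'far' -> NEW (unique so far: 12)
  Token 13: 'artist' -> NEW (unique so far: 13)
Unique types: ('artist', 'bag', 'because', 'before', 'dark', 'eats', 'far', 'forest', 'hard', 'house', 'red', 'slowly', 'some')
Vocabulary size: 13

13


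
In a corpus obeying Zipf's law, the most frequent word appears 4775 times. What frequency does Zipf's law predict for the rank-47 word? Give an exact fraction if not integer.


Zipf's law: freq(rank) = f1 / rank
f1 = 4775, rank = 47
freq = 4775 / 47
GCD(4775, 47) = 1
Simplified: 4775/47

4775/47


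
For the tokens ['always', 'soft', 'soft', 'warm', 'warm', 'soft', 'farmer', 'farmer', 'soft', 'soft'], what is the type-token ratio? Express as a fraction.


Tokens: 10
Unique types: ('always', 'farmer', 'soft', 'warm') = 4
TTR = 4/10
Simplify: divide both by 2 -> 2/5
TTR = 2/5

2/5


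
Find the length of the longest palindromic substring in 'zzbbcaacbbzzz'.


Scanning 'zzbbcaacbbzzz' for palindromic substrings.
Substring at positions 0-11: 'zzbbcaacbbzz'.
Check: reverse('zzbbcaacbbzz') = 'zzbbcaacbbzz' -> palindrome confirmed.
Neighbouring characters ('-' / 'z') break symmetry, so it cannot extend further.
No longer palindromic substring exists; longest length = 12

12


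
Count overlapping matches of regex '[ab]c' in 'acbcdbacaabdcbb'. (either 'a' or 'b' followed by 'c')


Pattern: [ab]c means either 'a' or 'b' followed by 'c'.
Scanning 'acbcdbacaabdcbb' position-by-position:
  Pos 0: window 'ac' -> MATCH
  Pos 1: window 'cb' -> no
  Pos 2: window 'bc' -> MATCH
  Pos 3: window 'cd' -> no
  Pos 4: window 'db' -> no
  Pos 5: window 'ba' -> no
  Pos 6: window 'ac' -> MATCH
  Pos 7: window 'ca' -> no
  Pos 8: window 'aa' -> no
  Pos 9: window 'ab' -> no
  Pos 10: window 'bd' -> no
  Pos 11: window 'dc' -> no
  Pos 12: window 'cb' -> no
  Pos 13: window 'bb' -> no
  Pos 14: window 'b' -> no
Total matches: 3

3


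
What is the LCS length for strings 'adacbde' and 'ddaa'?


DP table for LCS of 'adacbde' and 'ddaa':
       d  d  a  a
    0  0  0  0  0
  a 0  0  0  1  1
  d 0  1  1  1  1
  a 0  1  1  2  2
  c 0  1  1  2  2
  b 0  1  1  2  2
  d 0  1  2  2  2
  e 0  1  2  2  2
LCS: 'aa'
LCS length = 2

2


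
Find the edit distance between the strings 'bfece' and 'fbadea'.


Building DP table for s1='bfece' (len 5) and s2='fbadea' (len 6):
       f  b  a  d  e  a
    0  1  2  3  4  5  6
  b 1  1  1  2  3  4  5
  f 2  1  2  2  3  4  5
  e 3  2  2  3  3  3  4
  c 4  3  3  3  4  4  4
  e 5  4  4  4  4  4  5
Edit distance = dp[5][6] = 5

5


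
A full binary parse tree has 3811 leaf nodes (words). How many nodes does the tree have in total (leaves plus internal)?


Leaf nodes (terminals): 3811
Internal nodes = n - 1 = 3811 - 1 = 3810
Total = leaves + internal = 3811 + 3810 = 7621

7621


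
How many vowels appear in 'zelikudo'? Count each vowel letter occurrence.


Scanning each character of 'zelikudo':
  Position 1: 'z' -> consonant (running count: 0)
  Position 2: 'e' -> vowel (running count: 1)
  Position 3: 'l' -> consonant (running count: 1)
  Position 4: 'i' -> vowel (running count: 2)
  Position 5: 'k' -> consonant (running count: 2)
  Position 6: 'u' -> vowel (running count: 3)
  Position 7: 'd' -> consonant (running count: 3)
  Position 8: 'o' -> vowel (running count: 4)
Total vowels: 4

4


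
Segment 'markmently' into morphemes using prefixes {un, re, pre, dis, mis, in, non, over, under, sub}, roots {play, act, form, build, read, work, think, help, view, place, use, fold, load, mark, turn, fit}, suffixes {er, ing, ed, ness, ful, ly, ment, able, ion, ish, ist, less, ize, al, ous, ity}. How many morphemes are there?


Segmenting 'markmently' against the inventory:
  'mark' -> root (morpheme 1)
  'ment' -> suffix (morpheme 2)
  'ly' -> suffix (morpheme 3)
Total morphemes: 3

3


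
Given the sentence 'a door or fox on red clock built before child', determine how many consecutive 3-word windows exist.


Word trigrams from [10] words:
  Trigram 1: (a door or)
  Trigram 2: (door or fox)
  Trigram 3: (or fox on)
  Trigram 4: (fox on red)
  Trigram 5: (on red clock)
  Trigram 6: (red clock built)
  Trigram 7: (clock built before)
  Trigram 8: (built before child)
Total word trigrams: 10 - 2 = 8

8


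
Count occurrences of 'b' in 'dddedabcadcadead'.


Scanning 'dddedabcadcadead' for 'b':
  Position 6: 'b' -> MATCH (count: 1)
Total occurrences of 'b': 1

1


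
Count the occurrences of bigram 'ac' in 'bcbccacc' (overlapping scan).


Scanning 'bcbccacc' for bigram 'ac':
  Position 0: 'bc' -> no
  Position 1: 'cb' -> no
  Position 2: 'bc' -> no
  Position 3: 'cc' -> no
  Position 4: 'ca' -> no
  Position 5: 'ac' -> MATCH
  Position 6: 'cc' -> no
Total matches: 1

1


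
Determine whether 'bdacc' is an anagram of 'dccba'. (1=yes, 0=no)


Sort characters of 'bdacc': 'abccd'
Sort characters of 'dccba': 'abccd'
Sorted forms match -> they ARE anagrams
Result: 1

1


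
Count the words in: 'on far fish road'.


Counting words by splitting on spaces:
  Word 1: 'on'
  Word 2: 'far'
  Word 3: 'fish'
  Word 4: 'road'
Total words: 4

4


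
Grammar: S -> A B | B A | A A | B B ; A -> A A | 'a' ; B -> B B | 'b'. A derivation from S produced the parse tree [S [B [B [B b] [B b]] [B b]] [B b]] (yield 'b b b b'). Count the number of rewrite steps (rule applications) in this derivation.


Every bracketed nonterminal node [X ...] in the tree is produced by exactly one rule application.
Reading the tree off as a leftmost derivation:
  Step 1: S  =>  B B   (applied S -> B B)
  Step 2: B B  =>  B B B   (applied B -> B B)
  Step 3: B B B  =>  B B B B   (applied B -> B B)
  Step 4: B B B B  =>  b B B B   (applied B -> b)
  Step 5: b B B B  =>  b b B B   (applied B -> b)
  Step 6: b b B B  =>  b b b B   (applied B -> b)
  Step 7: b b b B  =>  b b b b   (applied B -> b)
Final yield: b b b b
Total rewrite steps: 7

7


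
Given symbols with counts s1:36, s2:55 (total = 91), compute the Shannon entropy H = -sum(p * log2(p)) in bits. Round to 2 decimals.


Computing entropy H = -sum(p_i * log2(p_i)):
  s1: p = 36/91 = 0.3956, -p*log2(p) = 0.5293
  s2: p = 55/91 = 0.6044, -p*log2(p) = 0.4391
H = sum of terms = 0.9684
Rounded to 2 decimals: 0.97

0.97


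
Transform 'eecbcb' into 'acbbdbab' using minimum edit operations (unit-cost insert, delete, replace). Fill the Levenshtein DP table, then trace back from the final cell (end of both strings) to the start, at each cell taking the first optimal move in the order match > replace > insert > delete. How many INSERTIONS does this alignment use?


Edit distance = 6. Backtracking from cell (6, 8) with preference match > replace > insert > delete,
then listing the resulting alignment 'eecbcb' -> 'acbbdbab' left to right:
  Step 1: insert 'a' [insertion #1]
  Step 2: insert 'c' [insertion #2]
  Step 3: replace e->b
  Step 4: replace e->b
  Step 5: replace c->d
  Step 6: keep 'b'
  Step 7: replace c->a
  Step 8: keep 'b'
Total insertions: 2

2


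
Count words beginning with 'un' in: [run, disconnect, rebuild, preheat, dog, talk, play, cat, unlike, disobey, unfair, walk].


Checking each word for prefix 'un':
  'run' -> no (count: 0)
  'disconnect' -> no (count: 0)
  'rebuild' -> no (count: 0)
  'preheat' -> no (count: 0)
  'dog' -> no (count: 0)
  'talk' -> no (count: 0)
  'play' -> no (count: 0)
  'cat' -> no (count: 0)
  'unlike' -> YES, starts with 'un' (count: 1)
  'disobey' -> no (count: 1)
  'unfair' -> YES, starts with 'un' (count: 2)
  'walk' -> no (count: 2)
Total with prefix 'un': 2

2


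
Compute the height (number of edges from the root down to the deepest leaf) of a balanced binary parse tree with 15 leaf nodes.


In a balanced binary tree with n leaves the deepest leaf is ceil(log2(n)) edges below the root.
log2(15) = 3.9069
ceil(3.9069) = 4
height (edges) = 4

4


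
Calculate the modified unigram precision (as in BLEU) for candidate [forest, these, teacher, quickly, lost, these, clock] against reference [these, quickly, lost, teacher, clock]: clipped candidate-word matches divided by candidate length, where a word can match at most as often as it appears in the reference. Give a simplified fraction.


Reference word counts: {'clock': 1, 'lost': 1, 'quickly': 1, 'teacher': 1, 'these': 1}
Checking each candidate word (with clipping):
  'forest' -> not in reference -> no match (matches: 0)
  'these' -> in reference (ref count 1, used 1/1) -> match (matches: 1)
  'teacher' -> in reference (ref count 1, used 1/1) -> match (matches: 2)
  'quickly' -> in reference (ref count 1, used 1/1) -> match (matches: 3)
  'lost' -> in reference (ref count 1, used 1/1) -> match (matches: 4)
  'these' -> ref count 1 already used up (1/1) -> clipped, no match (matches: 4)
  'clock' -> in reference (ref count 1, used 1/1) -> match (matches: 5)
Clipped matches: 5, Candidate length: 7
Precision = 5/7

5/7


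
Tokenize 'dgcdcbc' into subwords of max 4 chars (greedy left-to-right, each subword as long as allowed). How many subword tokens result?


'dgcdcbc' has 7 characters.
Chunking with max size 4:
  Chunk 1: 'dgcd' (positions 0-3)
  Chunk 2: 'cbc' (positions 4-6)
Total chunks: ceil(7 / 4) = 2

2


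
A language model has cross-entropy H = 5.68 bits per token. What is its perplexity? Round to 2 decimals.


Perplexity formula: PP = 2^H
H = 5.68
PP = 2^5.68
Decompose: 2^5.68 = 2^5 * 2^0.68
2^5 = 32, 2^0.68 ~ 1.6021398
PP ~ 32 * 1.6021398 = 51.2684736
Rounded to 2 decimals: 51.27

51.27


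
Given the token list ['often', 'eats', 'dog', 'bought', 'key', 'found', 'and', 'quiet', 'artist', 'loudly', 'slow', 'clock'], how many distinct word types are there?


Listing all tokens and tracking unique types:
  Token 1: 'often' -> NEW (unique so far: 1)
  Token 2: 'eats' -> NEW (unique so far: 2)
  Token 3: 'dog' -> NEW (unique so far: 3)
  Token 4: 'bought' -> NEW (unique so far: 4)
  Token 5: 'key' -> NEW (unique so far: 5)
  Token 6: 'found' -> NEW (unique so far: 6)
  Token 7: 'and' -> NEW (unique so far: 7)
  Token 8: 'quiet' -> NEW (unique so far: 8)
  Token 9: 'artist' -> NEW (unique so far: 9)
  Token 10: 'loudly' -> NEW (unique so far: 10)
  Token 11: 'slow' -> NEW (unique so far: 11)
  Token 12: 'clock' -> NEW (unique so far: 12)
Unique types: ('and', 'artist', 'bought', 'clock', 'dog', 'eats', 'found', 'key', 'loudly', 'often', 'quiet', 'slow')
Vocabulary size: 12

12


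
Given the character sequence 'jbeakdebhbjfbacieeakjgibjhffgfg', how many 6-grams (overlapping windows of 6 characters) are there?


String 'jbeakdebhbjfbacieeakjgibjhffgfg' has length L = 31.
Number of overlapping n-grams = L - n + 1
Substituting: 31 - 6 + 1 = 26

26


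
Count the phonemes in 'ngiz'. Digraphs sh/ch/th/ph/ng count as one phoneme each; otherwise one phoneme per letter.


Parsing 'ngiz' greedily, digraphs first:
  'ng' -> digraph (1 consonant phoneme) (phonemes so far: 1)
  'i' -> vowel phoneme (phonemes so far: 2)
  'z' -> consonant phoneme (phonemes so far: 3)
Total phonemes: 3

3


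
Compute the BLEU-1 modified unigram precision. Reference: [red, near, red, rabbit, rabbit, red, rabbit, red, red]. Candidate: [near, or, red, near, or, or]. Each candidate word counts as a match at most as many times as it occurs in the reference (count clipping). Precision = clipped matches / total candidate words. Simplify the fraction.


Reference word counts: {'near': 1, 'rabbit': 3, 'red': 5}
Checking each candidate word (with clipping):
  'near' -> in reference (ref count 1, used 1/1) -> match (matches: 1)
  'or' -> not in reference -> no match (matches: 1)
  'red' -> in reference (ref count 5, used 1/5) -> match (matches: 2)
  'near' -> ref count 1 already used up (1/1) -> clipped, no match (matches: 2)
  'or' -> not in reference -> no match (matches: 2)
  'or' -> not in reference -> no match (matches: 2)
Clipped matches: 2, Candidate length: 6
Precision = 2/6 = 1/3

1/3


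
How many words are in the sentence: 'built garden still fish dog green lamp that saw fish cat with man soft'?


Counting words by splitting on spaces:
  Word 1: 'built'
  Word 2: 'garden'
  Word 3: 'still'
  Word 4: 'fish'
  Word 5: 'dog'
  Word 6: 'green'
  Word 7: 'lamp'
  Word 8: 'that'
  Word 9: 'saw'
  Word 10: 'fish'
  Word 11: 'cat'
  Word 12: 'with'
  Word 13: 'man'
  Word 14: 'soft'
Total words: 14

14


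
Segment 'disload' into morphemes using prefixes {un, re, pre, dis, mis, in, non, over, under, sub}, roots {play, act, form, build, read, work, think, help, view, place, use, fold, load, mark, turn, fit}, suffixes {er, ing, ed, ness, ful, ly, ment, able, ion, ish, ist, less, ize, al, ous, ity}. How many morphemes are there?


Segmenting 'disload' against the inventory:
  'dis' -> prefix (morpheme 1)
  'load' -> root (morpheme 2)
Total morphemes: 2

2


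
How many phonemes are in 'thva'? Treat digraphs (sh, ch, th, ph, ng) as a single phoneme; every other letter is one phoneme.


Parsing 'thva' greedily, digraphs first:
  'th' -> digraph (1 consonant phoneme) (phonemes so far: 1)
  'v' -> consonant phoneme (phonemes so far: 2)
  'a' -> vowel phoneme (phonemes so far: 3)
Total phonemes: 3

3


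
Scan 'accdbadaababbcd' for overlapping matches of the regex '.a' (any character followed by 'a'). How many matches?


Pattern: .a means any character followed by 'a'.
Scanning 'accdbadaababbcd' position-by-position:
  Pos 0: window 'ac' -> no
  Pos 1: window 'cc' -> no
  Pos 2: window 'cd' -> no
  Pos 3: window 'db' -> no
  Pos 4: window 'ba' -> MATCH
  Pos 5: window 'ad' -> no
  Pos 6: window 'da' -> MATCH
  Pos 7: window 'aa' -> MATCH
  Pos 8: window 'ab' -> no
  Pos 9: window 'ba' -> MATCH
  Pos 10: window 'ab' -> no
  Pos 11: window 'bb' -> no
  Pos 12: window 'bc' -> no
  Pos 13: window 'cd' -> no
  Pos 14: window 'd' -> no
Total matches: 4

4


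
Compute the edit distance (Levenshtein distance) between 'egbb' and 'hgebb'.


Building DP table for s1='egbb' (len 4) and s2='hgebb' (len 5):
       h  g  e  b  b
    0  1  2  3  4  5
  e 1  1  2  2  3  4
  g 2  2  1  2  3  4
  b 3  3  2  2  2  3
  b 4  4  3  3  2  2
Edit distance = dp[4][5] = 2

2


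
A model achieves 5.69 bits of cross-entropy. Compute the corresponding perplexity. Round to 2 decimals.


Perplexity formula: PP = 2^H
H = 5.69
PP = 2^5.69
Decompose: 2^5.69 = 2^5 * 2^0.69
2^5 = 32, 2^0.69 ~ 1.6132835
PP ~ 32 * 1.6132835 = 51.6250720
Rounded to 2 decimals: 51.63

51.63


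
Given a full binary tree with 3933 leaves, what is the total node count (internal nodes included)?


Leaf nodes (terminals): 3933
Internal nodes = n - 1 = 3933 - 1 = 3932
Total = leaves + internal = 3933 + 3932 = 7865

7865


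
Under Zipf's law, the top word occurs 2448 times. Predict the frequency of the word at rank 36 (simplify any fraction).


Zipf's law: freq(rank) = f1 / rank
f1 = 2448, rank = 36
freq = 2448 / 36
= 68

68


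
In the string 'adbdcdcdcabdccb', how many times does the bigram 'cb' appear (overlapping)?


Scanning 'adbdcdcdcabdccb' for bigram 'cb':
  Position 0: 'ad' -> no
  Position 1: 'db' -> no
  Position 2: 'bd' -> no
  Position 3: 'dc' -> no
  Position 4: 'cd' -> no
  Position 5: 'dc' -> no
  Position 6: 'cd' -> no
  Position 7: 'dc' -> no
  Position 8: 'ca' -> no
  Position 9: 'ab' -> no
  Position 10: 'bd' -> no
  Position 11: 'dc' -> no
  Position 12: 'cc' -> no
  Position 13: 'cb' -> MATCH
Total matches: 1

1


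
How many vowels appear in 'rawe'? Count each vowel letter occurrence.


Scanning each character of 'rawe':
  Position 1: 'r' -> consonant (running count: 0)
  Position 2: 'a' -> vowel (running count: 1)
  Position 3: 'w' -> consonant (running count: 1)
  Position 4: 'e' -> vowel (running count: 2)
Total vowels: 2

2


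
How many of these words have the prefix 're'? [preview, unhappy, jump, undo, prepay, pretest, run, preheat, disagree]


Checking each word for prefix 're':
  'preview' -> no (count: 0)
  'unhappy' -> no (count: 0)
  'jump' -> no (count: 0)
  'undo' -> no (count: 0)
  'prepay' -> no (count: 0)
  'pretest' -> no (count: 0)
  'run' -> no (count: 0)
  'preheat' -> no (count: 0)
  'disagree' -> no (count: 0)
Total with prefix 're': 0

0


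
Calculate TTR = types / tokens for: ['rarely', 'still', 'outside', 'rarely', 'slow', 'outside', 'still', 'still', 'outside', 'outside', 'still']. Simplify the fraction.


Tokens: 11
Unique types: ('outside', 'rarely', 'slow', 'still') = 4
TTR = 4/11
Already in lowest terms.

4/11


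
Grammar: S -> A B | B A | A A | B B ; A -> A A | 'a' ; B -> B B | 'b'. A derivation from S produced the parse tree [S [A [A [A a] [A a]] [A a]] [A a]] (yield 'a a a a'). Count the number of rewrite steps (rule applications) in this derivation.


Every bracketed nonterminal node [X ...] in the tree is produced by exactly one rule application.
Reading the tree off as a leftmost derivation:
  Step 1: S  =>  A A   (applied S -> A A)
  Step 2: A A  =>  A A A   (applied A -> A A)
  Step 3: A A A  =>  A A A A   (applied A -> A A)
  Step 4: A A A A  =>  a A A A   (applied A -> a)
  Step 5: a A A A  =>  a a A A   (applied A -> a)
  Step 6: a a A A  =>  a a a A   (applied A -> a)
  Step 7: a a a A  =>  a a a a   (applied A -> a)
Final yield: a a a a
Total rewrite steps: 7

7


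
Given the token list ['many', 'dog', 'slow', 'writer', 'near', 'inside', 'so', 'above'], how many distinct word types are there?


Listing all tokens and tracking unique types:
  Token 1: 'many' -> NEW (unique so far: 1)
  Token 2: 'dog' -> NEW (unique so far: 2)
  Token 3: 'slow' -> NEW (unique so far: 3)
  Token 4: 'writer' -> NEW (unique so far: 4)
  Token 5: 'near' -> NEW (unique so far: 5)
  Token 6: 'inside' -> NEW (unique so far: 6)
  Token 7: 'so' -> NEW (unique so far: 7)
  Token 8: 'above' -> NEW (unique so far: 8)
Unique types: ('above', 'dog', 'inside', 'many', 'near', 'slow', 'so', 'writer')
Vocabulary size: 8

8


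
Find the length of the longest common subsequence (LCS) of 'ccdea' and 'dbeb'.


DP table for LCS of 'ccdea' and 'dbeb':
       d  b  e  b
    0  0  0  0  0
  c 0  0  0  0  0
  c 0  0  0  0  0
  d 0  1  1  1  1
  e 0  1  1  2  2
  a 0  1  1  2  2
LCS: 'de'
LCS length = 2

2


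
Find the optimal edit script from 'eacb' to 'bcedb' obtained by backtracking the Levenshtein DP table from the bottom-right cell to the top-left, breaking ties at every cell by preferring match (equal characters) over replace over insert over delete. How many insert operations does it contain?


Edit distance = 4. Backtracking from cell (4, 5) with preference match > replace > insert > delete,
then listing the resulting alignment 'eacb' -> 'bcedb' left to right:
  Step 1: insert 'b' [insertion #1]
  Step 2: replace e->c
  Step 3: replace a->e
  Step 4: replace c->d
  Step 5: keep 'b'
Total insertions: 1

1


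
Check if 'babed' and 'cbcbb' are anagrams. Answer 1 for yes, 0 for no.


Sort characters of 'babed': 'abbde'
Sort characters of 'cbcbb': 'bbbcc'
Sorted forms differ -> they are NOT anagrams
Result: 0

0


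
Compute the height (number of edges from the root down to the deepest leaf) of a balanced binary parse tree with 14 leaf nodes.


In a balanced binary tree with n leaves the deepest leaf is ceil(log2(n)) edges below the root.
log2(14) = 3.8074
ceil(3.8074) = 4
height (edges) = 4

4


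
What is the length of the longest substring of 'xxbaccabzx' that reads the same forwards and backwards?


Scanning 'xxbaccabzx' for palindromic substrings.
Substring at positions 2-7: 'baccab'.
Check: reverse('baccab') = 'baccab' -> palindrome confirmed.
Neighbouring characters ('x' / 'z') break symmetry, so it cannot extend further.
No longer palindromic substring exists; longest length = 6

6


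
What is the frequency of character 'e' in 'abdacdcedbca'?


Scanning 'abdacdcedbca' for 'e':
  Position 7: 'e' -> MATCH (count: 1)
Total occurrences of 'e': 1

1


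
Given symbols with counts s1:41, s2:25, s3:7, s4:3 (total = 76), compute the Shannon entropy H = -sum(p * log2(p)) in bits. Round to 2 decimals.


Computing entropy H = -sum(p_i * log2(p_i)):
  s1: p = 41/76 = 0.5395, -p*log2(p) = 0.4803
  s2: p = 25/76 = 0.3289, -p*log2(p) = 0.5277
  s3: p = 7/76 = 0.0921, -p*log2(p) = 0.3169
  s4: p = 3/76 = 0.0395, -p*log2(p) = 0.1841
H = sum of terms = 1.5090
Rounded to 2 decimals: 1.51

1.51


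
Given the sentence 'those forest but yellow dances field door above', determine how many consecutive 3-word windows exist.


Word trigrams from [8] words:
  Trigram 1: (those forest but)
  Trigram 2: (forest but yellow)
  Trigram 3: (but yellow dances)
  Trigram 4: (yellow dances field)
  Trigram 5: (dances field door)
  Trigram 6: (field door above)
Total word trigrams: 8 - 2 = 6

6


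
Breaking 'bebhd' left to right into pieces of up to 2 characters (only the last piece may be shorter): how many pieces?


'bebhd' has 5 characters.
Chunking with max size 2:
  Chunk 1: 'be' (positions 0-1)
  Chunk 2: 'bh' (positions 2-3)
  Chunk 3: 'd' (positions 4-4)
Total chunks: ceil(5 / 2) = 3

3


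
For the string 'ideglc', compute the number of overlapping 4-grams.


String 'ideglc' has length L = 6.
Number of overlapping n-grams = L - n + 1
Substituting: 6 - 4 + 1 = 3

3


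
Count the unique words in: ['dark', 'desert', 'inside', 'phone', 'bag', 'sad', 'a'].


Listing all tokens and tracking unique types:
  Token 1: 'dark' -> NEW (unique so far: 1)
  Token 2: 'desert' -> NEW (unique so far: 2)
  Token 3: 'inside' -> NEW (unique so far: 3)
  Token 4: 'phone' -> NEW (unique so far: 4)
  Token 5: 'bag' -> NEW (unique so far: 5)
  Token 6: 'sad' -> NEW (unique so far: 6)
  Token 7: 'a' -> NEW (unique so far: 7)
Unique types: ('a', 'bag', 'dark', 'desert', 'inside', 'phone', 'sad')
Vocabulary size: 7

7


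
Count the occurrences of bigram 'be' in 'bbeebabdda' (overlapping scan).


Scanning 'bbeebabdda' for bigram 'be':
  Position 0: 'bb' -> no
  Position 1: 'be' -> MATCH
  Position 2: 'ee' -> no
  Position 3: 'eb' -> no
  Position 4: 'ba' -> no
  Position 5: 'ab' -> no
  Position 6: 'bd' -> no
  Position 7: 'dd' -> no
  Position 8: 'da' -> no
Total matches: 1

1


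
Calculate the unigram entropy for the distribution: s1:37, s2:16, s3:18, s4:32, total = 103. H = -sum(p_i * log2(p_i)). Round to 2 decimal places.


Computing entropy H = -sum(p_i * log2(p_i)):
  s1: p = 37/103 = 0.3592, -p*log2(p) = 0.5306
  s2: p = 16/103 = 0.1553, -p*log2(p) = 0.4173
  s3: p = 18/103 = 0.1748, -p*log2(p) = 0.4398
  s4: p = 32/103 = 0.3107, -p*log2(p) = 0.5240
H = sum of terms = 1.9117
Rounded to 2 decimals: 1.91

1.91


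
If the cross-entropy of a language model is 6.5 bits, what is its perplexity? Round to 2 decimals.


Perplexity formula: PP = 2^H
H = 6.5
PP = 2^6.5
Decompose: 2^6.5 = 2^6 * 2^0.5 = 2^6 * sqrt(2)
2^6 = 64, sqrt(2) ~ 1.4142136
PP ~ 64 * 1.4142136 = 90.5096704
Rounded to 2 decimals: 90.51

90.51


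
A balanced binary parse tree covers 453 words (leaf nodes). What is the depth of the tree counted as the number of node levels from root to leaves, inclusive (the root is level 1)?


In a balanced binary tree with n leaves the deepest leaf is ceil(log2(n)) edges below the root,
so counting node levels inclusive of root and leaves gives ceil(log2(n)) + 1 levels.
log2(453) = 8.8234
ceil(8.8234) = 9
levels = 9 + 1 = 10

10


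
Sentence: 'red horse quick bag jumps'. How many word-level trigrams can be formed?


Word trigrams from [5] words:
  Trigram 1: (red horse quick)
  Trigram 2: (horse quick bag)
  Trigram 3: (quick bag jumps)
Total word trigrams: 5 - 2 = 3

3


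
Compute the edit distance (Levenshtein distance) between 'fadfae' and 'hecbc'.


Building DP table for s1='fadfae' (len 6) and s2='hecbc' (len 5):
       h  e  c  b  c
    0  1  2  3  4  5
  f 1  1  2  3  4  5
  a 2  2  2  3  4  5
  d 3  3  3  3  4  5
  f 4  4  4  4  4  5
  a 5  5  5  5  5  5
  e 6  6  5  6  6  6
Edit distance = dp[6][5] = 6

6


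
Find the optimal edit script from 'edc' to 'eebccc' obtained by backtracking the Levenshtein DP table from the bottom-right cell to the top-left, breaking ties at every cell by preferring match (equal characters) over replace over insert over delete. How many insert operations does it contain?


Edit distance = 4. Backtracking from cell (3, 6) with preference match > replace > insert > delete,
then listing the resulting alignment 'edc' -> 'eebccc' left to right:
  Step 1: insert 'e' [insertion #1]
  Step 2: keep 'e'
  Step 3: insert 'b' [insertion #2]
  Step 4: insert 'c' [insertion #3]
  Step 5: replace d->c
  Step 6: keep 'c'
Total insertions: 3

3


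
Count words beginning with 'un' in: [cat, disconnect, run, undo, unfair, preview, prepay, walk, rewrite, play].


Checking each word for prefix 'un':
  'cat' -> no (count: 0)
  'disconnect' -> no (count: 0)
  'run' -> no (count: 0)
  'undo' -> YES, starts with 'un' (count: 1)
  'unfair' -> YES, starts with 'un' (count: 2)
  'preview' -> no (count: 2)
  'prepay' -> no (count: 2)
  'walk' -> no (count: 2)
  'rewrite' -> no (count: 2)
  'play' -> no (count: 2)
Total with prefix 'un': 2

2


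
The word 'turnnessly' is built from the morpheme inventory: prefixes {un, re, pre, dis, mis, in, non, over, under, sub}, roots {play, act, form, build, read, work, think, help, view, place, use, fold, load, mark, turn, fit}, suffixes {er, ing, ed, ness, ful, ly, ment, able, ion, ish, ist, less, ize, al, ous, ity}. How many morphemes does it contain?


Segmenting 'turnnessly' against the inventory:
  'turn' -> root (morpheme 1)
  'ness' -> suffix (morpheme 2)
  'ly' -> suffix (morpheme 3)
Total morphemes: 3

3


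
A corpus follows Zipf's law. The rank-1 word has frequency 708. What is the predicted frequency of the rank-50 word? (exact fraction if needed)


Zipf's law: freq(rank) = f1 / rank
f1 = 708, rank = 50
freq = 708 / 50
GCD(708, 50) = 2
Simplified: 354/25

354/25


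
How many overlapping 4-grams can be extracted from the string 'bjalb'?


String 'bjalb' has length L = 5.
Number of overlapping n-grams = L - n + 1
Substituting: 5 - 4 + 1 = 2

2


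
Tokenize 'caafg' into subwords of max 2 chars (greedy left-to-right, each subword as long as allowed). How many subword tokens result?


'caafg' has 5 characters.
Chunking with max size 2:
  Chunk 1: 'ca' (positions 0-1)
  Chunk 2: 'af' (positions 2-3)
  Chunk 3: 'g' (positions 4-4)
Total chunks: ceil(5 / 2) = 3

3


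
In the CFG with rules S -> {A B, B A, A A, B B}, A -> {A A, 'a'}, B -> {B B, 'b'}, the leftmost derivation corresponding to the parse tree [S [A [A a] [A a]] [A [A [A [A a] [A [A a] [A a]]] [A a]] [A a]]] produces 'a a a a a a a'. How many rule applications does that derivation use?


Every bracketed nonterminal node [X ...] in the tree is produced by exactly one rule application.
Reading the tree off as a leftmost derivation:
  Step 1: S  =>  A A   (applied S -> A A)
  Step 2: A A  =>  A A A   (applied A -> A A)
  Step 3: A A A  =>  a A A   (applied A -> a)
  Step 4: a A A  =>  a a A   (applied A -> a)
  Step 5: a a A  =>  a a A A   (applied A -> A A)
  Step 6: a a A A  =>  a a A A A   (applied A -> A A)
  Step 7: a a A A A  =>  a a A A A A   (applied A -> A A)
  Step 8: a a A A A A  =>  a a a A A A   (applied A -> a)
  Step 9: a a a A A A  =>  a a a A A A A   (applied A -> A A)
  Step 10: a a a A A A A  =>  a a a a A A A   (applied A -> a)
  Step 11: a a a a A A A  =>  a a a a a A A   (applied A -> a)
  Step 12: a a a a a A A  =>  a a a a a a A   (applied A -> a)
  Step 13: a a a a a a A  =>  a a a a a a a   (applied A -> a)
Final yield: a a a a a a a
Total rewrite steps: 13

13


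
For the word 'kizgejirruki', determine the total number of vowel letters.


Scanning each character of 'kizgejirruki':
  Position 1: 'k' -> consonant (running count: 0)
  Position 2: 'i' -> vowel (running count: 1)
  Position 3: 'z' -> consonant (running count: 1)
  Position 4: 'g' -> consonant (running count: 1)
  Position 5: 'e' -> vowel (running count: 2)
  Position 6: 'j' -> consonant (running count: 2)
  Position 7: 'i' -> vowel (running count: 3)
  Position 8: 'r' -> consonant (running count: 3)
  Position 9: 'r' -> consonant (running count: 3)
  Position 10: 'u' -> vowel (running count: 4)
  Position 11: 'k' -> consonant (running count: 4)
  Position 12: 'i' -> vowel (running count: 5)
Total vowels: 5

5


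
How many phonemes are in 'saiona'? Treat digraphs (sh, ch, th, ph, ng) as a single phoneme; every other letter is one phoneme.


Parsing 'saiona' greedily, digraphs first:
  's' -> consonant phoneme (phonemes so far: 1)
  'a' -> vowel phoneme (phonemes so far: 2)
  'i' -> vowel phoneme (phonemes so far: 3)
  'o' -> vowel phoneme (phonemes so far: 4)
  'n' -> consonant phoneme (phonemes so far: 5)
  'a' -> vowel phoneme (phonemes so far: 6)
Total phonemes: 6

6


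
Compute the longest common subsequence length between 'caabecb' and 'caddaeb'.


DP table for LCS of 'caabecb' and 'caddaeb':
       c  a  d  d  a  e  b
    0  0  0  0  0  0  0  0
  c 0  1  1  1  1  1  1  1
  a 0  1  2  2  2  2  2  2
  a 0  1  2  2  2  3  3  3
  b 0  1  2  2  2  3  3  4
  e 0  1  2  2  2  3  4  4
  c 0  1  2  2  2  3  4  4
  b 0  1  2  2  2  3  4  5
LCS: 'caaeb'
LCS length = 5

5


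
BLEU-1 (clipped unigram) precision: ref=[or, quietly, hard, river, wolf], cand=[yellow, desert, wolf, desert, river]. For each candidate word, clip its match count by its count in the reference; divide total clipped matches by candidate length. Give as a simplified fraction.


Reference word counts: {'hard': 1, 'or': 1, 'quietly': 1, 'river': 1, 'wolf': 1}
Checking each candidate word (with clipping):
  'yellow' -> not in reference -> no match (matches: 0)
  'desert' -> not in reference -> no match (matches: 0)
  'wolf' -> in reference (ref count 1, used 1/1) -> match (matches: 1)
  'desert' -> not in reference -> no match (matches: 1)
  'river' -> in reference (ref count 1, used 1/1) -> match (matches: 2)
Clipped matches: 2, Candidate length: 5
Precision = 2/5

2/5


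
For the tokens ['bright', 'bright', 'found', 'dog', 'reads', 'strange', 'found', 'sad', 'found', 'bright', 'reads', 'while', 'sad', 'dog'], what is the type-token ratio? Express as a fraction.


Tokens: 14
Unique types: ('bright', 'dog', 'found', 'reads', 'sad', 'strange', 'while') = 7
TTR = 7/14
Simplify: divide both by 7 -> 1/2
TTR = 1/2

1/2


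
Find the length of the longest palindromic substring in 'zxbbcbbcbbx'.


Scanning 'zxbbcbbcbbx' for palindromic substrings.
Substring at positions 1-10: 'xbbcbbcbbx'.
Check: reverse('xbbcbbcbbx') = 'xbbcbbcbbx' -> palindrome confirmed.
Neighbouring characters ('z' / '-') break symmetry, so it cannot extend further.
No longer palindromic substring exists; longest length = 10

10


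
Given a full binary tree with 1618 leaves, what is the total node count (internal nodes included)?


Leaf nodes (terminals): 1618
Internal nodes = n - 1 = 1618 - 1 = 1617
Total = leaves + internal = 1618 + 1617 = 3235

3235


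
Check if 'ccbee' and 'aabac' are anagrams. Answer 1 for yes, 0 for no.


Sort characters of 'ccbee': 'bccee'
Sort characters of 'aabac': 'aaabc'
Sorted forms differ -> they are NOT anagrams
Result: 0

0


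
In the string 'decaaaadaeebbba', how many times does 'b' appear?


Scanning 'decaaaadaeebbba' for 'b':
  Position 11: 'b' -> MATCH (count: 1)
  Position 12: 'b' -> MATCH (count: 2)
  Position 13: 'b' -> MATCH (count: 3)
Total occurrences of 'b': 3

3


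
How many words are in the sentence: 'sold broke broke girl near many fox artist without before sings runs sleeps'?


Counting words by splitting on spaces:
  Word 1: 'sold'
  Word 2: 'broke'
  Word 3: 'broke'
  Word 4: 'girl'
  Word 5: 'near'
  Word 6: 'many'
  Word 7: 'fox'
  Word 8: 'artist'
  Word 9: 'without'
  Word 10: 'before'
  Word 11: 'sings'
  Word 12: 'runs'
  Word 13: 'sleeps'
Total words: 13

13


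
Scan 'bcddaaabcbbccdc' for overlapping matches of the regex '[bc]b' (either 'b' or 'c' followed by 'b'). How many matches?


Pattern: [bc]b means either 'b' or 'c' followed by 'b'.
Scanning 'bcddaaabcbbccdc' position-by-position:
  Pos 0: window 'bc' -> no
  Pos 1: window 'cd' -> no
  Pos 2: window 'dd' -> no
  Pos 3: window 'da' -> no
  Pos 4: window 'aa' -> no
  Pos 5: window 'aa' -> no
  Pos 6: window 'ab' -> no
  Pos 7: window 'bc' -> no
  Pos 8: window 'cb' -> MATCH
  Pos 9: window 'bb' -> MATCH
  Pos 10: window 'bc' -> no
  Pos 11: window 'cc' -> no
  Pos 12: window 'cd' -> no
  Pos 13: window 'dc' -> no
  Pos 14: window 'c' -> no
Total matches: 2

2


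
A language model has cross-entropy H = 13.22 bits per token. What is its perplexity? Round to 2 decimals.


Perplexity formula: PP = 2^H
H = 13.22
PP = 2^13.22
Decompose: 2^13.22 = 2^13 * 2^0.22
2^13 = 8192, 2^0.22 ~ 1.1647336
PP ~ 8192 * 1.1647336 = 9541.4976512
Rounded to 2 decimals: 9541.50

9541.50


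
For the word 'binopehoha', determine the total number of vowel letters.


Scanning each character of 'binopehoha':
  Position 1: 'b' -> consonant (running count: 0)
  Position 2: 'i' -> vowel (running count: 1)
  Position 3: 'n' -> consonant (running count: 1)
  Position 4: 'o' -> vowel (running count: 2)
  Position 5: 'p' -> consonant (running count: 2)
  Position 6: 'e' -> vowel (running count: 3)
  Position 7: 'h' -> consonant (running count: 3)
  Position 8: 'o' -> vowel (running count: 4)
  Position 9: 'h' -> consonant (running count: 4)
  Position 10: 'a' -> vowel (running count: 5)
Total vowels: 5

5


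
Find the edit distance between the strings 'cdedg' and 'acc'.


Building DP table for s1='cdedg' (len 5) and s2='acc' (len 3):
       a  c  c
    0  1  2  3
  c 1  1  1  2
  d 2  2  2  2
  e 3  3  3  3
  d 4  4  4  4
  g 5  5  5  5
Edit distance = dp[5][3] = 5

5


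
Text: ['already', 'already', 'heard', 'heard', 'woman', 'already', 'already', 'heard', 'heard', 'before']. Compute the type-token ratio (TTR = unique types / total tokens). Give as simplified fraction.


Tokens: 10
Unique types: ('already', 'before', 'heard', 'woman') = 4
TTR = 4/10
Simplify: divide both by 2 -> 2/5
TTR = 2/5

2/5


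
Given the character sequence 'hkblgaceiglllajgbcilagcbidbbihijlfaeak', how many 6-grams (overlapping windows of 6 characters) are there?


String 'hkblgaceiglllajgbcilagcbidbbihijlfaeak' has length L = 38.
Number of overlapping n-grams = L - n + 1
Substituting: 38 - 6 + 1 = 33

33


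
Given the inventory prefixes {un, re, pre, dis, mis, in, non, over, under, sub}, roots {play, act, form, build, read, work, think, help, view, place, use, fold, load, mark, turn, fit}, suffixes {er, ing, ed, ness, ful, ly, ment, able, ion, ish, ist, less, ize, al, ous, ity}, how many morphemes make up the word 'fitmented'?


Segmenting 'fitmented' against the inventory:
  'fit' -> root (morpheme 1)
  'ment' -> suffix (morpheme 2)
  'ed' -> suffix (morpheme 3)
Total morphemes: 3

3


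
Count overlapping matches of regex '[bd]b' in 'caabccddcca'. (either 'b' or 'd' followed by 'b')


Pattern: [bd]b means either 'b' or 'd' followed by 'b'.
Scanning 'caabccddcca' position-by-position:
  Pos 0: window 'ca' -> no
  Pos 1: window 'aa' -> no
  Pos 2: window 'ab' -> no
  Pos 3: window 'bc' -> no
  Pos 4: window 'cc' -> no
  Pos 5: window 'cd' -> no
  Pos 6: window 'dd' -> no
  Pos 7: window 'dc' -> no
  Pos 8: window 'cc' -> no
  Pos 9: window 'ca' -> no
  Pos 10: window 'a' -> no
Total matches: 0

0


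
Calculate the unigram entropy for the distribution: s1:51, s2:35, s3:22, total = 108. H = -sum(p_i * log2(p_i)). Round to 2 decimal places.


Computing entropy H = -sum(p_i * log2(p_i)):
  s1: p = 51/108 = 0.4722, -p*log2(p) = 0.5112
  s2: p = 35/108 = 0.3241, -p*log2(p) = 0.5268
  s3: p = 22/108 = 0.2037, -p*log2(p) = 0.4676
H = sum of terms = 1.5056
Rounded to 2 decimals: 1.51

1.51


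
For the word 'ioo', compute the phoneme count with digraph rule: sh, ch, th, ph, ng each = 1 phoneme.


Parsing 'ioo' greedily, digraphs first:
  'i' -> vowel phoneme (phonemes so far: 1)
  'o' -> vowel phoneme (phonemes so far: 2)
  'o' -> vowel phoneme (phonemes so far: 3)
Total phonemes: 3

3


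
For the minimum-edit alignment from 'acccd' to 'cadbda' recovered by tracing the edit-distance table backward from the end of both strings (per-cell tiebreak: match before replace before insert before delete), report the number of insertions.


Edit distance = 5. Backtracking from cell (5, 6) with preference match > replace > insert > delete,
then listing the resulting alignment 'acccd' -> 'cadbda' left to right:
  Step 1: insert 'c' [insertion #1]
  Step 2: keep 'a'
  Step 3: replace c->d
  Step 4: replace c->b
  Step 5: replace c->d
  Step 6: replace d->a
Total insertions: 1

1


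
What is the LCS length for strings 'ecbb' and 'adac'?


DP table for LCS of 'ecbb' and 'adac':
       a  d  a  c
    0  0  0  0  0
  e 0  0  0  0  0
  c 0  0  0  0  1
  b 0  0  0  0  1
  b 0  0  0  0  1
LCS: 'c'
LCS length = 1

1


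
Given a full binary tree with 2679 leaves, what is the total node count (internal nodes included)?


Leaf nodes (terminals): 2679
Internal nodes = n - 1 = 2679 - 1 = 2678
Total = leaves + internal = 2679 + 2678 = 5357

5357


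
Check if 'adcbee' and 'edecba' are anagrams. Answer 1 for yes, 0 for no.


Sort characters of 'adcbee': 'abcdee'
Sort characters of 'edecba': 'abcdee'
Sorted forms match -> they ARE anagrams
Result: 1

1


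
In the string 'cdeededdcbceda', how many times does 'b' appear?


Scanning 'cdeededdcbceda' for 'b':
  Position 9: 'b' -> MATCH (count: 1)
Total occurrences of 'b': 1

1


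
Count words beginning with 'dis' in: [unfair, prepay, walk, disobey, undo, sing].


Checking each word for prefix 'dis':
  'unfair' -> no (count: 0)
  'prepay' -> no (count: 0)
  'walk' -> no (count: 0)
  'disobey' -> YES, starts with 'dis' (count: 1)
  'undo' -> no (count: 1)
  'sing' -> no (count: 1)
Total with prefix 'dis': 1

1


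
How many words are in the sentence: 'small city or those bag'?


Counting words by splitting on spaces:
  Word 1: 'small'
  Word 2: 'city'
  Word 3: 'or'
  Word 4: 'those'
  Word 5: 'bag'
Total words: 5

5


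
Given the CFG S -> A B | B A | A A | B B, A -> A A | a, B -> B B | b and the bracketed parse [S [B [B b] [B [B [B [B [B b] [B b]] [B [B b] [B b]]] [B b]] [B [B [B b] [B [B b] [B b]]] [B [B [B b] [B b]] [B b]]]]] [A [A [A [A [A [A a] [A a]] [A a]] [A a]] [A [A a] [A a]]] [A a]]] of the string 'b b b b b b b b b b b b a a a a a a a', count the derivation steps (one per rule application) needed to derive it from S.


Every bracketed nonterminal node [X ...] in the tree is produced by exactly one rule application.
Reading the tree off as a leftmost derivation:
  Step 1: S  =>  B A   (applied S -> B A)
  Step 2: B A  =>  B B A   (applied B -> B B)
  Step 3: B B A  =>  b B A   (applied B -> b)
  Step 4: b B A  =>  b B B A   (applied B -> B B)
  Step 5: b B B A  =>  b B B B A   (applied B -> B B)
  Step 6: b B B B A  =>  b B B B B A   (applied B -> B B)
  Step 7: b B B B B A  =>  b B B B B B A   (applied B -> B B)
  Step 8: b B B B B B A  =>  b b B B B B A   (applied B -> b)
  Step 9: b b B B B B A  =>  b b b B B B A   (applied B -> b)
  Step 10: b b b B B B A  =>  b b b B B B B A   (applied B -> B B)
  Step 11: b b b B B B B A  =>  b b b b B B B A   (applied B -> b)
  Step 12: b b b b B B B A  =>  b b b b b B B A   (applied B -> b)
  Step 13: b b b b b B B A  =>  b b b b b b B A   (applied B -> b)
  Step 14: b b b b b b B A  =>  b b b b b b B B A   (applied B -> B B)
  Step 15: b b b b b b B B A  =>  b b b b b b B B B A   (applied B -> B B)
  Step 16: b b b b b b B B B A  =>  b b b b b b b B B A   (applied B -> b)
  Step 17: b b b b b b b B B A  =>  b b b b b b b B B B A   (applied B -> B B)
  Step 18: b b b b b b b B B B A  =>  b b b b b b b b B B A   (applied B -> b)
  Step 19: b b b b b b b b B B A  =>  b b b b b b b b b B A   (applied B -> b)
  Step 20: b b b b b b b b b B A  =>  b b b b b b b b b B B A   (applied B -> B B)
  Step 21: b b b b b b b b b B B A  =>  b b b b b b b b b B B B A   (applied B -> B B)
  Step 22: b b b b b b b b b B B B A  =>  b b b b b b b b b b B B A   (applied B -> b)
  Step 23: b b b b b b b b b b B B A  =>  b b b b b b b b b b b B A   (applied B -> b)
  Step 24: b b b b b b b b b b b B A  =>  b b b b b b b b b b b b A   (applied B -> b)
  Step 25: b b b b b b b b b b b b A  =>  b b b b b b b b b b b b A A   (applied A -> A A)
  Step 26: b b b b b b b b b b b b A A  =>  b b b b b b b b b b b b A A A   (applied A -> A A)
  Step 27: b b b b b b b b b b b b A A A  =>  b b b b b b b b b b b b A A A A   (applied A -> A A)
  Step 28: b b b b b b b b b b b b A A A A  =>  b b b b b b b b b b b b A A A A A   (applied A -> A A)
  Step 29: b b b b b b b b b b b b A A A A A  =>  b b b b b b b b b b b b A A A A A A   (applied A -> A A)
  Step 30: b b b b b b b b b b b b A A A A A A  =>  b b b b b b b b b b b b a A A A A A   (applied A -> a)
  Step 31: b b b b b b b b b b b b a A A A A A  =>  b b b b b b b b b b b b a a A A A A   (applied A -> a)
  Step 32: b b b b b b b b b b b b a a A A A A  =>  b b b b b b b b b b b b a a a A A A   (applied A -> a)
  Step 33: b b b b b b b b b b b b a a a A A A  =>  b b b b b b b b b b b b a a a a A A   (applied A -> a)
  Step 34: b b b b b b b b b b b b a a a a A A  =>  b b b b b b b b b b b b a a a a A A A   (applied A -> A A)
  Step 35: b b b b b b b b b b b b a a a a A A A  =>  b b b b b b b b b b b b a a a a a A A   (applied A -> a)
  Step 36: b b b b b b b b b b b b a a a a a A A  =>  b b b b b b b b b b b b a a a a a a A   (applied A -> a)
  Step 37: b b b b b b b b b b b b a a a a a a A  =>  b b b b b b b b b b b b a a a a a a a   (applied A -> a)
Final yield: b b b b b b b b b b b b a a a a a a a
Total rewrite steps: 37

37
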